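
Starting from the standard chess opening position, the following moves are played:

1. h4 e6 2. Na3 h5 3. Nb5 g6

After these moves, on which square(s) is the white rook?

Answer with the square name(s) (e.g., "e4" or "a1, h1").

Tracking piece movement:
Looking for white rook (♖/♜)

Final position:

  a b c d e f g h
  ─────────────────
8│♜ ♞ ♝ ♛ ♚ ♝ ♞ ♜│8
7│♟ ♟ ♟ ♟ · ♟ · ·│7
6│· · · · ♟ · ♟ ·│6
5│· ♘ · · · · · ♟│5
4│· · · · · · · ♙│4
3│· · · · · · · ·│3
2│♙ ♙ ♙ ♙ ♙ ♙ ♙ ·│2
1│♖ · ♗ ♕ ♔ ♗ ♘ ♖│1
  ─────────────────
  a b c d e f g h


a1, h1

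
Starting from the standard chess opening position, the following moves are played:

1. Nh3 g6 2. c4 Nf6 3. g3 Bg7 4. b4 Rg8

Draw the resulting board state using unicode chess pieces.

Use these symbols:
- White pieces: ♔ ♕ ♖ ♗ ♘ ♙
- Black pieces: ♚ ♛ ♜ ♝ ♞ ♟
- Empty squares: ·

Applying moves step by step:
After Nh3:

♜ ♞ ♝ ♛ ♚ ♝ ♞ ♜
♟ ♟ ♟ ♟ ♟ ♟ ♟ ♟
· · · · · · · ·
· · · · · · · ·
· · · · · · · ·
· · · · · · · ♘
♙ ♙ ♙ ♙ ♙ ♙ ♙ ♙
♖ ♘ ♗ ♕ ♔ ♗ · ♖


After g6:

♜ ♞ ♝ ♛ ♚ ♝ ♞ ♜
♟ ♟ ♟ ♟ ♟ ♟ · ♟
· · · · · · ♟ ·
· · · · · · · ·
· · · · · · · ·
· · · · · · · ♘
♙ ♙ ♙ ♙ ♙ ♙ ♙ ♙
♖ ♘ ♗ ♕ ♔ ♗ · ♖


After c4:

♜ ♞ ♝ ♛ ♚ ♝ ♞ ♜
♟ ♟ ♟ ♟ ♟ ♟ · ♟
· · · · · · ♟ ·
· · · · · · · ·
· · ♙ · · · · ·
· · · · · · · ♘
♙ ♙ · ♙ ♙ ♙ ♙ ♙
♖ ♘ ♗ ♕ ♔ ♗ · ♖


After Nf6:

♜ ♞ ♝ ♛ ♚ ♝ · ♜
♟ ♟ ♟ ♟ ♟ ♟ · ♟
· · · · · ♞ ♟ ·
· · · · · · · ·
· · ♙ · · · · ·
· · · · · · · ♘
♙ ♙ · ♙ ♙ ♙ ♙ ♙
♖ ♘ ♗ ♕ ♔ ♗ · ♖


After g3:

♜ ♞ ♝ ♛ ♚ ♝ · ♜
♟ ♟ ♟ ♟ ♟ ♟ · ♟
· · · · · ♞ ♟ ·
· · · · · · · ·
· · ♙ · · · · ·
· · · · · · ♙ ♘
♙ ♙ · ♙ ♙ ♙ · ♙
♖ ♘ ♗ ♕ ♔ ♗ · ♖


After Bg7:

♜ ♞ ♝ ♛ ♚ · · ♜
♟ ♟ ♟ ♟ ♟ ♟ ♝ ♟
· · · · · ♞ ♟ ·
· · · · · · · ·
· · ♙ · · · · ·
· · · · · · ♙ ♘
♙ ♙ · ♙ ♙ ♙ · ♙
♖ ♘ ♗ ♕ ♔ ♗ · ♖


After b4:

♜ ♞ ♝ ♛ ♚ · · ♜
♟ ♟ ♟ ♟ ♟ ♟ ♝ ♟
· · · · · ♞ ♟ ·
· · · · · · · ·
· ♙ ♙ · · · · ·
· · · · · · ♙ ♘
♙ · · ♙ ♙ ♙ · ♙
♖ ♘ ♗ ♕ ♔ ♗ · ♖


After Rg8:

♜ ♞ ♝ ♛ ♚ · ♜ ·
♟ ♟ ♟ ♟ ♟ ♟ ♝ ♟
· · · · · ♞ ♟ ·
· · · · · · · ·
· ♙ ♙ · · · · ·
· · · · · · ♙ ♘
♙ · · ♙ ♙ ♙ · ♙
♖ ♘ ♗ ♕ ♔ ♗ · ♖



  a b c d e f g h
  ─────────────────
8│♜ ♞ ♝ ♛ ♚ · ♜ ·│8
7│♟ ♟ ♟ ♟ ♟ ♟ ♝ ♟│7
6│· · · · · ♞ ♟ ·│6
5│· · · · · · · ·│5
4│· ♙ ♙ · · · · ·│4
3│· · · · · · ♙ ♘│3
2│♙ · · ♙ ♙ ♙ · ♙│2
1│♖ ♘ ♗ ♕ ♔ ♗ · ♖│1
  ─────────────────
  a b c d e f g h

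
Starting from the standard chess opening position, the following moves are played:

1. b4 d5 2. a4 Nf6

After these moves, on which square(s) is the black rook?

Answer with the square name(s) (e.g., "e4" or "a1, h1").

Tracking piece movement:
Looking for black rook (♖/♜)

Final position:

  a b c d e f g h
  ─────────────────
8│♜ ♞ ♝ ♛ ♚ ♝ · ♜│8
7│♟ ♟ ♟ · ♟ ♟ ♟ ♟│7
6│· · · · · ♞ · ·│6
5│· · · ♟ · · · ·│5
4│♙ ♙ · · · · · ·│4
3│· · · · · · · ·│3
2│· · ♙ ♙ ♙ ♙ ♙ ♙│2
1│♖ ♘ ♗ ♕ ♔ ♗ ♘ ♖│1
  ─────────────────
  a b c d e f g h


a8, h8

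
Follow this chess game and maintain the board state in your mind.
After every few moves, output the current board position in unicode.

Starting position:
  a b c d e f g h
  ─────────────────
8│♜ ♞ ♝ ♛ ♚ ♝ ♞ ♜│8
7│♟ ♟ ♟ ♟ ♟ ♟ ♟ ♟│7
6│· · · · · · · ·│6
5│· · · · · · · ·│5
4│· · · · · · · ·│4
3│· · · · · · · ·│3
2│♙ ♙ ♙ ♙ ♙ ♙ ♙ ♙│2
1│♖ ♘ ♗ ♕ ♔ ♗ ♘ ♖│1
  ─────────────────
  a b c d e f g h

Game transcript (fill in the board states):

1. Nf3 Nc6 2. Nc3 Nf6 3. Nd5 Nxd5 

  a b c d e f g h
  ─────────────────
8│♜ · ♝ ♛ ♚ ♝ · ♜│8
7│♟ ♟ ♟ ♟ ♟ ♟ ♟ ♟│7
6│· · ♞ · · · · ·│6
5│· · · ♞ · · · ·│5
4│· · · · · · · ·│4
3│· · · · · ♘ · ·│3
2│♙ ♙ ♙ ♙ ♙ ♙ ♙ ♙│2
1│♖ · ♗ ♕ ♔ ♗ · ♖│1
  ─────────────────
  a b c d e f g h

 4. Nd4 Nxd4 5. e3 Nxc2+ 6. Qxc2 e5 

  a b c d e f g h
  ─────────────────
8│♜ · ♝ ♛ ♚ ♝ · ♜│8
7│♟ ♟ ♟ ♟ · ♟ ♟ ♟│7
6│· · · · · · · ·│6
5│· · · ♞ ♟ · · ·│5
4│· · · · · · · ·│4
3│· · · · ♙ · · ·│3
2│♙ ♙ ♕ ♙ · ♙ ♙ ♙│2
1│♖ · ♗ · ♔ ♗ · ♖│1
  ─────────────────
  a b c d e f g h

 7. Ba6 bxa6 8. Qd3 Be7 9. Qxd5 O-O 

  a b c d e f g h
  ─────────────────
8│♜ · ♝ ♛ · ♜ ♚ ·│8
7│♟ · ♟ ♟ ♝ ♟ ♟ ♟│7
6│♟ · · · · · · ·│6
5│· · · ♕ ♟ · · ·│5
4│· · · · · · · ·│4
3│· · · · ♙ · · ·│3
2│♙ ♙ · ♙ · ♙ ♙ ♙│2
1│♖ · ♗ · ♔ · · ♖│1
  ─────────────────
  a b c d e f g h

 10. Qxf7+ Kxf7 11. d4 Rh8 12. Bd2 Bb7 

  a b c d e f g h
  ─────────────────
8│♜ · · ♛ · · · ♜│8
7│♟ ♝ ♟ ♟ ♝ ♚ ♟ ♟│7
6│♟ · · · · · · ·│6
5│· · · · ♟ · · ·│5
4│· · · ♙ · · · ·│4
3│· · · · ♙ · · ·│3
2│♙ ♙ · ♗ · ♙ ♙ ♙│2
1│♖ · · · ♔ · · ♖│1
  ─────────────────
  a b c d e f g h

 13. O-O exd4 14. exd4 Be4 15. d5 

  a b c d e f g h
  ─────────────────
8│♜ · · ♛ · · · ♜│8
7│♟ · ♟ ♟ ♝ ♚ ♟ ♟│7
6│♟ · · · · · · ·│6
5│· · · ♙ · · · ·│5
4│· · · · ♝ · · ·│4
3│· · · · · · · ·│3
2│♙ ♙ · ♗ · ♙ ♙ ♙│2
1│♖ · · · · ♖ ♔ ·│1
  ─────────────────
  a b c d e f g h


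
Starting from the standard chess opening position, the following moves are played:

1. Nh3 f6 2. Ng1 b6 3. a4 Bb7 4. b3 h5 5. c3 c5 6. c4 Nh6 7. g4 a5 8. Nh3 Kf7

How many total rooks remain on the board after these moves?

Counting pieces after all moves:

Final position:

  a b c d e f g h
  ─────────────────
8│♜ ♞ · ♛ · ♝ · ♜│8
7│· ♝ · ♟ ♟ ♚ ♟ ·│7
6│· ♟ · · · ♟ · ♞│6
5│♟ · ♟ · · · · ♟│5
4│♙ · ♙ · · · ♙ ·│4
3│· ♙ · · · · · ♘│3
2│· · · ♙ ♙ ♙ · ♙│2
1│♖ ♘ ♗ ♕ ♔ ♗ · ♖│1
  ─────────────────
  a b c d e f g h


4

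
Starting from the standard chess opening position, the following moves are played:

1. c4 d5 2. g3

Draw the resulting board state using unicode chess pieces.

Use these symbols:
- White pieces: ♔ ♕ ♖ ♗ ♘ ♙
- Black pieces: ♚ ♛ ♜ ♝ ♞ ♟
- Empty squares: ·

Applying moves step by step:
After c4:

♜ ♞ ♝ ♛ ♚ ♝ ♞ ♜
♟ ♟ ♟ ♟ ♟ ♟ ♟ ♟
· · · · · · · ·
· · · · · · · ·
· · ♙ · · · · ·
· · · · · · · ·
♙ ♙ · ♙ ♙ ♙ ♙ ♙
♖ ♘ ♗ ♕ ♔ ♗ ♘ ♖


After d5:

♜ ♞ ♝ ♛ ♚ ♝ ♞ ♜
♟ ♟ ♟ · ♟ ♟ ♟ ♟
· · · · · · · ·
· · · ♟ · · · ·
· · ♙ · · · · ·
· · · · · · · ·
♙ ♙ · ♙ ♙ ♙ ♙ ♙
♖ ♘ ♗ ♕ ♔ ♗ ♘ ♖


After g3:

♜ ♞ ♝ ♛ ♚ ♝ ♞ ♜
♟ ♟ ♟ · ♟ ♟ ♟ ♟
· · · · · · · ·
· · · ♟ · · · ·
· · ♙ · · · · ·
· · · · · · ♙ ·
♙ ♙ · ♙ ♙ ♙ · ♙
♖ ♘ ♗ ♕ ♔ ♗ ♘ ♖



  a b c d e f g h
  ─────────────────
8│♜ ♞ ♝ ♛ ♚ ♝ ♞ ♜│8
7│♟ ♟ ♟ · ♟ ♟ ♟ ♟│7
6│· · · · · · · ·│6
5│· · · ♟ · · · ·│5
4│· · ♙ · · · · ·│4
3│· · · · · · ♙ ·│3
2│♙ ♙ · ♙ ♙ ♙ · ♙│2
1│♖ ♘ ♗ ♕ ♔ ♗ ♘ ♖│1
  ─────────────────
  a b c d e f g h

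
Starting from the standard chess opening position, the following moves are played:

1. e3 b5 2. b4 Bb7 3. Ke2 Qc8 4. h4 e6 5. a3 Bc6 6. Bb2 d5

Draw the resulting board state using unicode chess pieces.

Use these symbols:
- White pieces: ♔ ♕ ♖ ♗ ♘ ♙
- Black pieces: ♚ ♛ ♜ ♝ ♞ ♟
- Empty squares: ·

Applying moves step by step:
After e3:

♜ ♞ ♝ ♛ ♚ ♝ ♞ ♜
♟ ♟ ♟ ♟ ♟ ♟ ♟ ♟
· · · · · · · ·
· · · · · · · ·
· · · · · · · ·
· · · · ♙ · · ·
♙ ♙ ♙ ♙ · ♙ ♙ ♙
♖ ♘ ♗ ♕ ♔ ♗ ♘ ♖


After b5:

♜ ♞ ♝ ♛ ♚ ♝ ♞ ♜
♟ · ♟ ♟ ♟ ♟ ♟ ♟
· · · · · · · ·
· ♟ · · · · · ·
· · · · · · · ·
· · · · ♙ · · ·
♙ ♙ ♙ ♙ · ♙ ♙ ♙
♖ ♘ ♗ ♕ ♔ ♗ ♘ ♖


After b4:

♜ ♞ ♝ ♛ ♚ ♝ ♞ ♜
♟ · ♟ ♟ ♟ ♟ ♟ ♟
· · · · · · · ·
· ♟ · · · · · ·
· ♙ · · · · · ·
· · · · ♙ · · ·
♙ · ♙ ♙ · ♙ ♙ ♙
♖ ♘ ♗ ♕ ♔ ♗ ♘ ♖


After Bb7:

♜ ♞ · ♛ ♚ ♝ ♞ ♜
♟ ♝ ♟ ♟ ♟ ♟ ♟ ♟
· · · · · · · ·
· ♟ · · · · · ·
· ♙ · · · · · ·
· · · · ♙ · · ·
♙ · ♙ ♙ · ♙ ♙ ♙
♖ ♘ ♗ ♕ ♔ ♗ ♘ ♖


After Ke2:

♜ ♞ · ♛ ♚ ♝ ♞ ♜
♟ ♝ ♟ ♟ ♟ ♟ ♟ ♟
· · · · · · · ·
· ♟ · · · · · ·
· ♙ · · · · · ·
· · · · ♙ · · ·
♙ · ♙ ♙ ♔ ♙ ♙ ♙
♖ ♘ ♗ ♕ · ♗ ♘ ♖


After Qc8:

♜ ♞ ♛ · ♚ ♝ ♞ ♜
♟ ♝ ♟ ♟ ♟ ♟ ♟ ♟
· · · · · · · ·
· ♟ · · · · · ·
· ♙ · · · · · ·
· · · · ♙ · · ·
♙ · ♙ ♙ ♔ ♙ ♙ ♙
♖ ♘ ♗ ♕ · ♗ ♘ ♖


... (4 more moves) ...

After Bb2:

♜ ♞ ♛ · ♚ ♝ ♞ ♜
♟ · ♟ ♟ · ♟ ♟ ♟
· · ♝ · ♟ · · ·
· ♟ · · · · · ·
· ♙ · · · · · ♙
♙ · · · ♙ · · ·
· ♗ ♙ ♙ ♔ ♙ ♙ ·
♖ ♘ · ♕ · ♗ ♘ ♖


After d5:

♜ ♞ ♛ · ♚ ♝ ♞ ♜
♟ · ♟ · · ♟ ♟ ♟
· · ♝ · ♟ · · ·
· ♟ · ♟ · · · ·
· ♙ · · · · · ♙
♙ · · · ♙ · · ·
· ♗ ♙ ♙ ♔ ♙ ♙ ·
♖ ♘ · ♕ · ♗ ♘ ♖



  a b c d e f g h
  ─────────────────
8│♜ ♞ ♛ · ♚ ♝ ♞ ♜│8
7│♟ · ♟ · · ♟ ♟ ♟│7
6│· · ♝ · ♟ · · ·│6
5│· ♟ · ♟ · · · ·│5
4│· ♙ · · · · · ♙│4
3│♙ · · · ♙ · · ·│3
2│· ♗ ♙ ♙ ♔ ♙ ♙ ·│2
1│♖ ♘ · ♕ · ♗ ♘ ♖│1
  ─────────────────
  a b c d e f g h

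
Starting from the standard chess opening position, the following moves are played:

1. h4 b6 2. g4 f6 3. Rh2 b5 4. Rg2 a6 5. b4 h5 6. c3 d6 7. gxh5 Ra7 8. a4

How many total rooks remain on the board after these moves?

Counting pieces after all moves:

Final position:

  a b c d e f g h
  ─────────────────
8│· ♞ ♝ ♛ ♚ ♝ ♞ ♜│8
7│♜ · ♟ · ♟ · ♟ ·│7
6│♟ · · ♟ · ♟ · ·│6
5│· ♟ · · · · · ♙│5
4│♙ ♙ · · · · · ♙│4
3│· · ♙ · · · · ·│3
2│· · · ♙ ♙ ♙ ♖ ·│2
1│♖ ♘ ♗ ♕ ♔ ♗ ♘ ·│1
  ─────────────────
  a b c d e f g h


4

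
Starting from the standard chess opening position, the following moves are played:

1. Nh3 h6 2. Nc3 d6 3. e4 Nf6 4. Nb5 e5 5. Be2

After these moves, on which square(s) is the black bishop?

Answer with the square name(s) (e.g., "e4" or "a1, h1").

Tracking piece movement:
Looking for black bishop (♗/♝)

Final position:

  a b c d e f g h
  ─────────────────
8│♜ ♞ ♝ ♛ ♚ ♝ · ♜│8
7│♟ ♟ ♟ · · ♟ ♟ ·│7
6│· · · ♟ · ♞ · ♟│6
5│· ♘ · · ♟ · · ·│5
4│· · · · ♙ · · ·│4
3│· · · · · · · ♘│3
2│♙ ♙ ♙ ♙ ♗ ♙ ♙ ♙│2
1│♖ · ♗ ♕ ♔ · · ♖│1
  ─────────────────
  a b c d e f g h


c8, f8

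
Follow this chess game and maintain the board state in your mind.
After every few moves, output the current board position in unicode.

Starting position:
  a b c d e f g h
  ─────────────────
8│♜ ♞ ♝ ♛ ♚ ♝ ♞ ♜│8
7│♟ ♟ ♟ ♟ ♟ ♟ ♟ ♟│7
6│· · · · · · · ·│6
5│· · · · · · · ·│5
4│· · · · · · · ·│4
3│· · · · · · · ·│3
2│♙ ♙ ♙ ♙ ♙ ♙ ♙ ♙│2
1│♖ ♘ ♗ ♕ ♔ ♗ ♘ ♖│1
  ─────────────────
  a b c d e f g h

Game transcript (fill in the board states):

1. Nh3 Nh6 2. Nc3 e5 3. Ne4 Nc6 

  a b c d e f g h
  ─────────────────
8│♜ · ♝ ♛ ♚ ♝ · ♜│8
7│♟ ♟ ♟ ♟ · ♟ ♟ ♟│7
6│· · ♞ · · · · ♞│6
5│· · · · ♟ · · ·│5
4│· · · · ♘ · · ·│4
3│· · · · · · · ♘│3
2│♙ ♙ ♙ ♙ ♙ ♙ ♙ ♙│2
1│♖ · ♗ ♕ ♔ ♗ · ♖│1
  ─────────────────
  a b c d e f g h

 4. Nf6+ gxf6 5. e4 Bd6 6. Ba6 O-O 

  a b c d e f g h
  ─────────────────
8│♜ · ♝ ♛ · ♜ ♚ ·│8
7│♟ ♟ ♟ ♟ · ♟ · ♟│7
6│♗ · ♞ ♝ · ♟ · ♞│6
5│· · · · ♟ · · ·│5
4│· · · · ♙ · · ·│4
3│· · · · · · · ♘│3
2│♙ ♙ ♙ ♙ · ♙ ♙ ♙│2
1│♖ · ♗ ♕ ♔ · · ♖│1
  ─────────────────
  a b c d e f g h

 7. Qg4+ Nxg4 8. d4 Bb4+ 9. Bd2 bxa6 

  a b c d e f g h
  ─────────────────
8│♜ · ♝ ♛ · ♜ ♚ ·│8
7│♟ · ♟ ♟ · ♟ · ♟│7
6│♟ · ♞ · · ♟ · ·│6
5│· · · · ♟ · · ·│5
4│· ♝ · ♙ ♙ · ♞ ·│4
3│· · · · · · · ♘│3
2│♙ ♙ ♙ ♗ · ♙ ♙ ♙│2
1│♖ · · · ♔ · · ♖│1
  ─────────────────
  a b c d e f g h

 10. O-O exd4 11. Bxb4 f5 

  a b c d e f g h
  ─────────────────
8│♜ · ♝ ♛ · ♜ ♚ ·│8
7│♟ · ♟ ♟ · ♟ · ♟│7
6│♟ · ♞ · · · · ·│6
5│· · · · · ♟ · ·│5
4│· ♗ · ♟ ♙ · ♞ ·│4
3│· · · · · · · ♘│3
2│♙ ♙ ♙ · · ♙ ♙ ♙│2
1│♖ · · · · ♖ ♔ ·│1
  ─────────────────
  a b c d e f g h


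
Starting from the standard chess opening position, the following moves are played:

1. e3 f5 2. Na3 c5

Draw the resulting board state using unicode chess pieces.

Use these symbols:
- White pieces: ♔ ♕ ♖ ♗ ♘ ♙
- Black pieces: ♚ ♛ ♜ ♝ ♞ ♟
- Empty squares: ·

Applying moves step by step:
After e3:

♜ ♞ ♝ ♛ ♚ ♝ ♞ ♜
♟ ♟ ♟ ♟ ♟ ♟ ♟ ♟
· · · · · · · ·
· · · · · · · ·
· · · · · · · ·
· · · · ♙ · · ·
♙ ♙ ♙ ♙ · ♙ ♙ ♙
♖ ♘ ♗ ♕ ♔ ♗ ♘ ♖


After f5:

♜ ♞ ♝ ♛ ♚ ♝ ♞ ♜
♟ ♟ ♟ ♟ ♟ · ♟ ♟
· · · · · · · ·
· · · · · ♟ · ·
· · · · · · · ·
· · · · ♙ · · ·
♙ ♙ ♙ ♙ · ♙ ♙ ♙
♖ ♘ ♗ ♕ ♔ ♗ ♘ ♖


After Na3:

♜ ♞ ♝ ♛ ♚ ♝ ♞ ♜
♟ ♟ ♟ ♟ ♟ · ♟ ♟
· · · · · · · ·
· · · · · ♟ · ·
· · · · · · · ·
♘ · · · ♙ · · ·
♙ ♙ ♙ ♙ · ♙ ♙ ♙
♖ · ♗ ♕ ♔ ♗ ♘ ♖


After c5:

♜ ♞ ♝ ♛ ♚ ♝ ♞ ♜
♟ ♟ · ♟ ♟ · ♟ ♟
· · · · · · · ·
· · ♟ · · ♟ · ·
· · · · · · · ·
♘ · · · ♙ · · ·
♙ ♙ ♙ ♙ · ♙ ♙ ♙
♖ · ♗ ♕ ♔ ♗ ♘ ♖



  a b c d e f g h
  ─────────────────
8│♜ ♞ ♝ ♛ ♚ ♝ ♞ ♜│8
7│♟ ♟ · ♟ ♟ · ♟ ♟│7
6│· · · · · · · ·│6
5│· · ♟ · · ♟ · ·│5
4│· · · · · · · ·│4
3│♘ · · · ♙ · · ·│3
2│♙ ♙ ♙ ♙ · ♙ ♙ ♙│2
1│♖ · ♗ ♕ ♔ ♗ ♘ ♖│1
  ─────────────────
  a b c d e f g h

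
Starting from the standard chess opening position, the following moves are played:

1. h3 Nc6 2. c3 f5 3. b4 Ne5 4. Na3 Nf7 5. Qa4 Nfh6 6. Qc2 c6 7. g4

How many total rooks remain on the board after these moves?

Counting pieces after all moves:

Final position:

  a b c d e f g h
  ─────────────────
8│♜ · ♝ ♛ ♚ ♝ ♞ ♜│8
7│♟ ♟ · ♟ ♟ · ♟ ♟│7
6│· · ♟ · · · · ♞│6
5│· · · · · ♟ · ·│5
4│· ♙ · · · · ♙ ·│4
3│♘ · ♙ · · · · ♙│3
2│♙ · ♕ ♙ ♙ ♙ · ·│2
1│♖ · ♗ · ♔ ♗ ♘ ♖│1
  ─────────────────
  a b c d e f g h


4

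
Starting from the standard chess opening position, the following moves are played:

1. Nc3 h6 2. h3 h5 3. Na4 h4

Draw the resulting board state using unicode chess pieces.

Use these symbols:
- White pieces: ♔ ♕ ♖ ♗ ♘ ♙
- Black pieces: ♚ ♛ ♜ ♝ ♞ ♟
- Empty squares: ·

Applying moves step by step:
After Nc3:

♜ ♞ ♝ ♛ ♚ ♝ ♞ ♜
♟ ♟ ♟ ♟ ♟ ♟ ♟ ♟
· · · · · · · ·
· · · · · · · ·
· · · · · · · ·
· · ♘ · · · · ·
♙ ♙ ♙ ♙ ♙ ♙ ♙ ♙
♖ · ♗ ♕ ♔ ♗ ♘ ♖


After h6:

♜ ♞ ♝ ♛ ♚ ♝ ♞ ♜
♟ ♟ ♟ ♟ ♟ ♟ ♟ ·
· · · · · · · ♟
· · · · · · · ·
· · · · · · · ·
· · ♘ · · · · ·
♙ ♙ ♙ ♙ ♙ ♙ ♙ ♙
♖ · ♗ ♕ ♔ ♗ ♘ ♖


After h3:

♜ ♞ ♝ ♛ ♚ ♝ ♞ ♜
♟ ♟ ♟ ♟ ♟ ♟ ♟ ·
· · · · · · · ♟
· · · · · · · ·
· · · · · · · ·
· · ♘ · · · · ♙
♙ ♙ ♙ ♙ ♙ ♙ ♙ ·
♖ · ♗ ♕ ♔ ♗ ♘ ♖


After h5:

♜ ♞ ♝ ♛ ♚ ♝ ♞ ♜
♟ ♟ ♟ ♟ ♟ ♟ ♟ ·
· · · · · · · ·
· · · · · · · ♟
· · · · · · · ·
· · ♘ · · · · ♙
♙ ♙ ♙ ♙ ♙ ♙ ♙ ·
♖ · ♗ ♕ ♔ ♗ ♘ ♖


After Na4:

♜ ♞ ♝ ♛ ♚ ♝ ♞ ♜
♟ ♟ ♟ ♟ ♟ ♟ ♟ ·
· · · · · · · ·
· · · · · · · ♟
♘ · · · · · · ·
· · · · · · · ♙
♙ ♙ ♙ ♙ ♙ ♙ ♙ ·
♖ · ♗ ♕ ♔ ♗ ♘ ♖


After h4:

♜ ♞ ♝ ♛ ♚ ♝ ♞ ♜
♟ ♟ ♟ ♟ ♟ ♟ ♟ ·
· · · · · · · ·
· · · · · · · ·
♘ · · · · · · ♟
· · · · · · · ♙
♙ ♙ ♙ ♙ ♙ ♙ ♙ ·
♖ · ♗ ♕ ♔ ♗ ♘ ♖



  a b c d e f g h
  ─────────────────
8│♜ ♞ ♝ ♛ ♚ ♝ ♞ ♜│8
7│♟ ♟ ♟ ♟ ♟ ♟ ♟ ·│7
6│· · · · · · · ·│6
5│· · · · · · · ·│5
4│♘ · · · · · · ♟│4
3│· · · · · · · ♙│3
2│♙ ♙ ♙ ♙ ♙ ♙ ♙ ·│2
1│♖ · ♗ ♕ ♔ ♗ ♘ ♖│1
  ─────────────────
  a b c d e f g h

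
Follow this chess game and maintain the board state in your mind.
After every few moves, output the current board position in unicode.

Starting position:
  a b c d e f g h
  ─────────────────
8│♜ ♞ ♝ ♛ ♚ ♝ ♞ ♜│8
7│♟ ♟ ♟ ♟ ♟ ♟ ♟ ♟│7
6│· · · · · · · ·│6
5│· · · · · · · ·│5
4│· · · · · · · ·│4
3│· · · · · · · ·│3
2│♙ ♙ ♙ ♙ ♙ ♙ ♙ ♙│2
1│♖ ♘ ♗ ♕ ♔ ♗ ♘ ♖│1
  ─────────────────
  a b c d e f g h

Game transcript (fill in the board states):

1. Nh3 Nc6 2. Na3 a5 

  a b c d e f g h
  ─────────────────
8│♜ · ♝ ♛ ♚ ♝ ♞ ♜│8
7│· ♟ ♟ ♟ ♟ ♟ ♟ ♟│7
6│· · ♞ · · · · ·│6
5│♟ · · · · · · ·│5
4│· · · · · · · ·│4
3│♘ · · · · · · ♘│3
2│♙ ♙ ♙ ♙ ♙ ♙ ♙ ♙│2
1│♖ · ♗ ♕ ♔ ♗ · ♖│1
  ─────────────────
  a b c d e f g h

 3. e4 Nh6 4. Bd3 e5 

  a b c d e f g h
  ─────────────────
8│♜ · ♝ ♛ ♚ ♝ · ♜│8
7│· ♟ ♟ ♟ · ♟ ♟ ♟│7
6│· · ♞ · · · · ♞│6
5│♟ · · · ♟ · · ·│5
4│· · · · ♙ · · ·│4
3│♘ · · ♗ · · · ♘│3
2│♙ ♙ ♙ ♙ · ♙ ♙ ♙│2
1│♖ · ♗ ♕ ♔ · · ♖│1
  ─────────────────
  a b c d e f g h

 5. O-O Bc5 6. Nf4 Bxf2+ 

  a b c d e f g h
  ─────────────────
8│♜ · ♝ ♛ ♚ · · ♜│8
7│· ♟ ♟ ♟ · ♟ ♟ ♟│7
6│· · ♞ · · · · ♞│6
5│♟ · · · ♟ · · ·│5
4│· · · · ♙ ♘ · ·│4
3│♘ · · ♗ · · · ·│3
2│♙ ♙ ♙ ♙ · ♝ ♙ ♙│2
1│♖ · ♗ ♕ · ♖ ♔ ·│1
  ─────────────────
  a b c d e f g h

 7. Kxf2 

  a b c d e f g h
  ─────────────────
8│♜ · ♝ ♛ ♚ · · ♜│8
7│· ♟ ♟ ♟ · ♟ ♟ ♟│7
6│· · ♞ · · · · ♞│6
5│♟ · · · ♟ · · ·│5
4│· · · · ♙ ♘ · ·│4
3│♘ · · ♗ · · · ·│3
2│♙ ♙ ♙ ♙ · ♔ ♙ ♙│2
1│♖ · ♗ ♕ · ♖ · ·│1
  ─────────────────
  a b c d e f g h


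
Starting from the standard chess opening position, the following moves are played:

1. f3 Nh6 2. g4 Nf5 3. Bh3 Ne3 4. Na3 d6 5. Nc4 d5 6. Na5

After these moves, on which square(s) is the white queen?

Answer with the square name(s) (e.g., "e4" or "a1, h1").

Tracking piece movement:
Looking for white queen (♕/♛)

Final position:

  a b c d e f g h
  ─────────────────
8│♜ ♞ ♝ ♛ ♚ ♝ · ♜│8
7│♟ ♟ ♟ · ♟ ♟ ♟ ♟│7
6│· · · · · · · ·│6
5│♘ · · ♟ · · · ·│5
4│· · · · · · ♙ ·│4
3│· · · · ♞ ♙ · ♗│3
2│♙ ♙ ♙ ♙ ♙ · · ♙│2
1│♖ · ♗ ♕ ♔ · ♘ ♖│1
  ─────────────────
  a b c d e f g h


d1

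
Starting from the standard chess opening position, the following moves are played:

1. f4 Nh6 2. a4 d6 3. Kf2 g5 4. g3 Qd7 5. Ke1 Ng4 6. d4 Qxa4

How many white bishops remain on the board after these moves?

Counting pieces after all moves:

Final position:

  a b c d e f g h
  ─────────────────
8│♜ ♞ ♝ · ♚ ♝ · ♜│8
7│♟ ♟ ♟ · ♟ ♟ · ♟│7
6│· · · ♟ · · · ·│6
5│· · · · · · ♟ ·│5
4│♛ · · ♙ · ♙ ♞ ·│4
3│· · · · · · ♙ ·│3
2│· ♙ ♙ · ♙ · · ♙│2
1│♖ ♘ ♗ ♕ ♔ ♗ ♘ ♖│1
  ─────────────────
  a b c d e f g h


2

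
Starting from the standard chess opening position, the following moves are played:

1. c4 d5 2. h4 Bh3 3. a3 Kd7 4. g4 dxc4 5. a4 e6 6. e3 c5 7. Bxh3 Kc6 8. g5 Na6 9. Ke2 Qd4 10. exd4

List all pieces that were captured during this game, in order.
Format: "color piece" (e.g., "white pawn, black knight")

Tracking captures:
  dxc4: captured white pawn
  Bxh3: captured black bishop
  exd4: captured black queen

white pawn, black bishop, black queen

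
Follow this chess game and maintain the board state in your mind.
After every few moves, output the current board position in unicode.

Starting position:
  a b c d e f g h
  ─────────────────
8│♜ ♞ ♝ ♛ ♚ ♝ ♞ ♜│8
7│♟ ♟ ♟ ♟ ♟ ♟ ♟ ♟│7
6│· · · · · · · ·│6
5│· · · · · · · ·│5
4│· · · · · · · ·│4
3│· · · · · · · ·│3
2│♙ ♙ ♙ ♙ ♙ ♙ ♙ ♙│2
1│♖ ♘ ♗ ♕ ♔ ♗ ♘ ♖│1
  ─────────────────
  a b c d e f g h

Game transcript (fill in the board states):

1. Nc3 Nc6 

  a b c d e f g h
  ─────────────────
8│♜ · ♝ ♛ ♚ ♝ ♞ ♜│8
7│♟ ♟ ♟ ♟ ♟ ♟ ♟ ♟│7
6│· · ♞ · · · · ·│6
5│· · · · · · · ·│5
4│· · · · · · · ·│4
3│· · ♘ · · · · ·│3
2│♙ ♙ ♙ ♙ ♙ ♙ ♙ ♙│2
1│♖ · ♗ ♕ ♔ ♗ ♘ ♖│1
  ─────────────────
  a b c d e f g h

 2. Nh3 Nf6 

  a b c d e f g h
  ─────────────────
8│♜ · ♝ ♛ ♚ ♝ · ♜│8
7│♟ ♟ ♟ ♟ ♟ ♟ ♟ ♟│7
6│· · ♞ · · ♞ · ·│6
5│· · · · · · · ·│5
4│· · · · · · · ·│4
3│· · ♘ · · · · ♘│3
2│♙ ♙ ♙ ♙ ♙ ♙ ♙ ♙│2
1│♖ · ♗ ♕ ♔ ♗ · ♖│1
  ─────────────────
  a b c d e f g h

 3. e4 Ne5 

  a b c d e f g h
  ─────────────────
8│♜ · ♝ ♛ ♚ ♝ · ♜│8
7│♟ ♟ ♟ ♟ ♟ ♟ ♟ ♟│7
6│· · · · · ♞ · ·│6
5│· · · · ♞ · · ·│5
4│· · · · ♙ · · ·│4
3│· · ♘ · · · · ♘│3
2│♙ ♙ ♙ ♙ · ♙ ♙ ♙│2
1│♖ · ♗ ♕ ♔ ♗ · ♖│1
  ─────────────────
  a b c d e f g h

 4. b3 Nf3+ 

  a b c d e f g h
  ─────────────────
8│♜ · ♝ ♛ ♚ ♝ · ♜│8
7│♟ ♟ ♟ ♟ ♟ ♟ ♟ ♟│7
6│· · · · · ♞ · ·│6
5│· · · · · · · ·│5
4│· · · · ♙ · · ·│4
3│· ♙ ♘ · · ♞ · ♘│3
2│♙ · ♙ ♙ · ♙ ♙ ♙│2
1│♖ · ♗ ♕ ♔ ♗ · ♖│1
  ─────────────────
  a b c d e f g h

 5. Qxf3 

  a b c d e f g h
  ─────────────────
8│♜ · ♝ ♛ ♚ ♝ · ♜│8
7│♟ ♟ ♟ ♟ ♟ ♟ ♟ ♟│7
6│· · · · · ♞ · ·│6
5│· · · · · · · ·│5
4│· · · · ♙ · · ·│4
3│· ♙ ♘ · · ♕ · ♘│3
2│♙ · ♙ ♙ · ♙ ♙ ♙│2
1│♖ · ♗ · ♔ ♗ · ♖│1
  ─────────────────
  a b c d e f g h


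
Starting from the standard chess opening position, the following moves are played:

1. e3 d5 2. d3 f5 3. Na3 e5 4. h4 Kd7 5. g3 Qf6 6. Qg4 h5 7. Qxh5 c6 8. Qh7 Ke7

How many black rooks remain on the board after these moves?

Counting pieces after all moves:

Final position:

  a b c d e f g h
  ─────────────────
8│♜ ♞ ♝ · · ♝ ♞ ♜│8
7│♟ ♟ · · ♚ · ♟ ♕│7
6│· · ♟ · · ♛ · ·│6
5│· · · ♟ ♟ ♟ · ·│5
4│· · · · · · · ♙│4
3│♘ · · ♙ ♙ · ♙ ·│3
2│♙ ♙ ♙ · · ♙ · ·│2
1│♖ · ♗ · ♔ ♗ ♘ ♖│1
  ─────────────────
  a b c d e f g h


2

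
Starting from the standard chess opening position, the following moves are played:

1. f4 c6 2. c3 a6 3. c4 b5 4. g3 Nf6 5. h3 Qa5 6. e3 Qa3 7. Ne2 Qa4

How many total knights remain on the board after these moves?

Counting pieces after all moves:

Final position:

  a b c d e f g h
  ─────────────────
8│♜ ♞ ♝ · ♚ ♝ · ♜│8
7│· · · ♟ ♟ ♟ ♟ ♟│7
6│♟ · ♟ · · ♞ · ·│6
5│· ♟ · · · · · ·│5
4│♛ · ♙ · · ♙ · ·│4
3│· · · · ♙ · ♙ ♙│3
2│♙ ♙ · ♙ ♘ · · ·│2
1│♖ ♘ ♗ ♕ ♔ ♗ · ♖│1
  ─────────────────
  a b c d e f g h


4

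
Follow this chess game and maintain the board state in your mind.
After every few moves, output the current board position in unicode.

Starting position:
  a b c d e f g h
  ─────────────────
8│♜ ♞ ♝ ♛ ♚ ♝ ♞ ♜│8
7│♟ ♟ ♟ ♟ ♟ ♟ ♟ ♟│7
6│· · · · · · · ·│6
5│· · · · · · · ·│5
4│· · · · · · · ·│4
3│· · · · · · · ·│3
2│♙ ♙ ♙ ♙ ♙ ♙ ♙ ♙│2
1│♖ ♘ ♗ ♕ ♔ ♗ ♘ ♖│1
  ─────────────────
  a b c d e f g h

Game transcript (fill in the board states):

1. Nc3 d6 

  a b c d e f g h
  ─────────────────
8│♜ ♞ ♝ ♛ ♚ ♝ ♞ ♜│8
7│♟ ♟ ♟ · ♟ ♟ ♟ ♟│7
6│· · · ♟ · · · ·│6
5│· · · · · · · ·│5
4│· · · · · · · ·│4
3│· · ♘ · · · · ·│3
2│♙ ♙ ♙ ♙ ♙ ♙ ♙ ♙│2
1│♖ · ♗ ♕ ♔ ♗ ♘ ♖│1
  ─────────────────
  a b c d e f g h

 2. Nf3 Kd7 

  a b c d e f g h
  ─────────────────
8│♜ ♞ ♝ ♛ · ♝ ♞ ♜│8
7│♟ ♟ ♟ ♚ ♟ ♟ ♟ ♟│7
6│· · · ♟ · · · ·│6
5│· · · · · · · ·│5
4│· · · · · · · ·│4
3│· · ♘ · · ♘ · ·│3
2│♙ ♙ ♙ ♙ ♙ ♙ ♙ ♙│2
1│♖ · ♗ ♕ ♔ ♗ · ♖│1
  ─────────────────
  a b c d e f g h

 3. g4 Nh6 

  a b c d e f g h
  ─────────────────
8│♜ ♞ ♝ ♛ · ♝ · ♜│8
7│♟ ♟ ♟ ♚ ♟ ♟ ♟ ♟│7
6│· · · ♟ · · · ♞│6
5│· · · · · · · ·│5
4│· · · · · · ♙ ·│4
3│· · ♘ · · ♘ · ·│3
2│♙ ♙ ♙ ♙ ♙ ♙ · ♙│2
1│♖ · ♗ ♕ ♔ ♗ · ♖│1
  ─────────────────
  a b c d e f g h

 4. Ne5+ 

  a b c d e f g h
  ─────────────────
8│♜ ♞ ♝ ♛ · ♝ · ♜│8
7│♟ ♟ ♟ ♚ ♟ ♟ ♟ ♟│7
6│· · · ♟ · · · ♞│6
5│· · · · ♘ · · ·│5
4│· · · · · · ♙ ·│4
3│· · ♘ · · · · ·│3
2│♙ ♙ ♙ ♙ ♙ ♙ · ♙│2
1│♖ · ♗ ♕ ♔ ♗ · ♖│1
  ─────────────────
  a b c d e f g h


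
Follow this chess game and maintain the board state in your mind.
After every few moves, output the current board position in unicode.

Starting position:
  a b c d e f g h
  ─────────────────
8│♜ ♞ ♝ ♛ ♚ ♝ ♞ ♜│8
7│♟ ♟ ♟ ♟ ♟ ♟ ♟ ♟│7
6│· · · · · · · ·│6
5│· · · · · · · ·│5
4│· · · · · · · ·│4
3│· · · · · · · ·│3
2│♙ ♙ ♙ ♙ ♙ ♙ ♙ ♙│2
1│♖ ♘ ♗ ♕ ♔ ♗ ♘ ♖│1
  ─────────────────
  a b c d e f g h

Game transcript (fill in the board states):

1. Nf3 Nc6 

  a b c d e f g h
  ─────────────────
8│♜ · ♝ ♛ ♚ ♝ ♞ ♜│8
7│♟ ♟ ♟ ♟ ♟ ♟ ♟ ♟│7
6│· · ♞ · · · · ·│6
5│· · · · · · · ·│5
4│· · · · · · · ·│4
3│· · · · · ♘ · ·│3
2│♙ ♙ ♙ ♙ ♙ ♙ ♙ ♙│2
1│♖ ♘ ♗ ♕ ♔ ♗ · ♖│1
  ─────────────────
  a b c d e f g h

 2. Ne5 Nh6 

  a b c d e f g h
  ─────────────────
8│♜ · ♝ ♛ ♚ ♝ · ♜│8
7│♟ ♟ ♟ ♟ ♟ ♟ ♟ ♟│7
6│· · ♞ · · · · ♞│6
5│· · · · ♘ · · ·│5
4│· · · · · · · ·│4
3│· · · · · · · ·│3
2│♙ ♙ ♙ ♙ ♙ ♙ ♙ ♙│2
1│♖ ♘ ♗ ♕ ♔ ♗ · ♖│1
  ─────────────────
  a b c d e f g h

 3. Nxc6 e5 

  a b c d e f g h
  ─────────────────
8│♜ · ♝ ♛ ♚ ♝ · ♜│8
7│♟ ♟ ♟ ♟ · ♟ ♟ ♟│7
6│· · ♘ · · · · ♞│6
5│· · · · ♟ · · ·│5
4│· · · · · · · ·│4
3│· · · · · · · ·│3
2│♙ ♙ ♙ ♙ ♙ ♙ ♙ ♙│2
1│♖ ♘ ♗ ♕ ♔ ♗ · ♖│1
  ─────────────────
  a b c d e f g h

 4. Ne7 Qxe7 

  a b c d e f g h
  ─────────────────
8│♜ · ♝ · ♚ ♝ · ♜│8
7│♟ ♟ ♟ ♟ ♛ ♟ ♟ ♟│7
6│· · · · · · · ♞│6
5│· · · · ♟ · · ·│5
4│· · · · · · · ·│4
3│· · · · · · · ·│3
2│♙ ♙ ♙ ♙ ♙ ♙ ♙ ♙│2
1│♖ ♘ ♗ ♕ ♔ ♗ · ♖│1
  ─────────────────
  a b c d e f g h



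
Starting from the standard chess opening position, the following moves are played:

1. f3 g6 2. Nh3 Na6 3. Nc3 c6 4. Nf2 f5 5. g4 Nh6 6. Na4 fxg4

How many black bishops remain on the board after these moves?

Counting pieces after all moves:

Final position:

  a b c d e f g h
  ─────────────────
8│♜ · ♝ ♛ ♚ ♝ · ♜│8
7│♟ ♟ · ♟ ♟ · · ♟│7
6│♞ · ♟ · · · ♟ ♞│6
5│· · · · · · · ·│5
4│♘ · · · · · ♟ ·│4
3│· · · · · ♙ · ·│3
2│♙ ♙ ♙ ♙ ♙ ♘ · ♙│2
1│♖ · ♗ ♕ ♔ ♗ · ♖│1
  ─────────────────
  a b c d e f g h


2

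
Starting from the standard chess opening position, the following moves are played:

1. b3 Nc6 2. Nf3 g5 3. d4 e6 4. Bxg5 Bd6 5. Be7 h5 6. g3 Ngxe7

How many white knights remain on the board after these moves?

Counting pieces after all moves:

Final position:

  a b c d e f g h
  ─────────────────
8│♜ · ♝ ♛ ♚ · · ♜│8
7│♟ ♟ ♟ ♟ ♞ ♟ · ·│7
6│· · ♞ ♝ ♟ · · ·│6
5│· · · · · · · ♟│5
4│· · · ♙ · · · ·│4
3│· ♙ · · · ♘ ♙ ·│3
2│♙ · ♙ · ♙ ♙ · ♙│2
1│♖ ♘ · ♕ ♔ ♗ · ♖│1
  ─────────────────
  a b c d e f g h


2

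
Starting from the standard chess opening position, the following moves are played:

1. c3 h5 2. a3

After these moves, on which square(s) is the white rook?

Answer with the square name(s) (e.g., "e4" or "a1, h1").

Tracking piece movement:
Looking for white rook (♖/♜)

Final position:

  a b c d e f g h
  ─────────────────
8│♜ ♞ ♝ ♛ ♚ ♝ ♞ ♜│8
7│♟ ♟ ♟ ♟ ♟ ♟ ♟ ·│7
6│· · · · · · · ·│6
5│· · · · · · · ♟│5
4│· · · · · · · ·│4
3│♙ · ♙ · · · · ·│3
2│· ♙ · ♙ ♙ ♙ ♙ ♙│2
1│♖ ♘ ♗ ♕ ♔ ♗ ♘ ♖│1
  ─────────────────
  a b c d e f g h


a1, h1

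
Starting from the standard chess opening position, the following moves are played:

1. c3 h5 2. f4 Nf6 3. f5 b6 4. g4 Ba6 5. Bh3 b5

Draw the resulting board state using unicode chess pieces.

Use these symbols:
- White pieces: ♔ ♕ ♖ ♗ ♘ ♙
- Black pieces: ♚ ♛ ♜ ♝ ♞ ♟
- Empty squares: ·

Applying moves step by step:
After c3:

♜ ♞ ♝ ♛ ♚ ♝ ♞ ♜
♟ ♟ ♟ ♟ ♟ ♟ ♟ ♟
· · · · · · · ·
· · · · · · · ·
· · · · · · · ·
· · ♙ · · · · ·
♙ ♙ · ♙ ♙ ♙ ♙ ♙
♖ ♘ ♗ ♕ ♔ ♗ ♘ ♖


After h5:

♜ ♞ ♝ ♛ ♚ ♝ ♞ ♜
♟ ♟ ♟ ♟ ♟ ♟ ♟ ·
· · · · · · · ·
· · · · · · · ♟
· · · · · · · ·
· · ♙ · · · · ·
♙ ♙ · ♙ ♙ ♙ ♙ ♙
♖ ♘ ♗ ♕ ♔ ♗ ♘ ♖


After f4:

♜ ♞ ♝ ♛ ♚ ♝ ♞ ♜
♟ ♟ ♟ ♟ ♟ ♟ ♟ ·
· · · · · · · ·
· · · · · · · ♟
· · · · · ♙ · ·
· · ♙ · · · · ·
♙ ♙ · ♙ ♙ · ♙ ♙
♖ ♘ ♗ ♕ ♔ ♗ ♘ ♖


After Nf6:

♜ ♞ ♝ ♛ ♚ ♝ · ♜
♟ ♟ ♟ ♟ ♟ ♟ ♟ ·
· · · · · ♞ · ·
· · · · · · · ♟
· · · · · ♙ · ·
· · ♙ · · · · ·
♙ ♙ · ♙ ♙ · ♙ ♙
♖ ♘ ♗ ♕ ♔ ♗ ♘ ♖


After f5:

♜ ♞ ♝ ♛ ♚ ♝ · ♜
♟ ♟ ♟ ♟ ♟ ♟ ♟ ·
· · · · · ♞ · ·
· · · · · ♙ · ♟
· · · · · · · ·
· · ♙ · · · · ·
♙ ♙ · ♙ ♙ · ♙ ♙
♖ ♘ ♗ ♕ ♔ ♗ ♘ ♖


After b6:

♜ ♞ ♝ ♛ ♚ ♝ · ♜
♟ · ♟ ♟ ♟ ♟ ♟ ·
· ♟ · · · ♞ · ·
· · · · · ♙ · ♟
· · · · · · · ·
· · ♙ · · · · ·
♙ ♙ · ♙ ♙ · ♙ ♙
♖ ♘ ♗ ♕ ♔ ♗ ♘ ♖


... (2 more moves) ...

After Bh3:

♜ ♞ · ♛ ♚ ♝ · ♜
♟ · ♟ ♟ ♟ ♟ ♟ ·
♝ ♟ · · · ♞ · ·
· · · · · ♙ · ♟
· · · · · · ♙ ·
· · ♙ · · · · ♗
♙ ♙ · ♙ ♙ · · ♙
♖ ♘ ♗ ♕ ♔ · ♘ ♖


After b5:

♜ ♞ · ♛ ♚ ♝ · ♜
♟ · ♟ ♟ ♟ ♟ ♟ ·
♝ · · · · ♞ · ·
· ♟ · · · ♙ · ♟
· · · · · · ♙ ·
· · ♙ · · · · ♗
♙ ♙ · ♙ ♙ · · ♙
♖ ♘ ♗ ♕ ♔ · ♘ ♖



  a b c d e f g h
  ─────────────────
8│♜ ♞ · ♛ ♚ ♝ · ♜│8
7│♟ · ♟ ♟ ♟ ♟ ♟ ·│7
6│♝ · · · · ♞ · ·│6
5│· ♟ · · · ♙ · ♟│5
4│· · · · · · ♙ ·│4
3│· · ♙ · · · · ♗│3
2│♙ ♙ · ♙ ♙ · · ♙│2
1│♖ ♘ ♗ ♕ ♔ · ♘ ♖│1
  ─────────────────
  a b c d e f g h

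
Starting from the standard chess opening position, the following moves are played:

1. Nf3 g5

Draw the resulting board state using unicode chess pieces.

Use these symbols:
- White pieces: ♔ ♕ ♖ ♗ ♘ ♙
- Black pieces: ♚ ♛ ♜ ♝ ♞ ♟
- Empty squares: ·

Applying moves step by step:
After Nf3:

♜ ♞ ♝ ♛ ♚ ♝ ♞ ♜
♟ ♟ ♟ ♟ ♟ ♟ ♟ ♟
· · · · · · · ·
· · · · · · · ·
· · · · · · · ·
· · · · · ♘ · ·
♙ ♙ ♙ ♙ ♙ ♙ ♙ ♙
♖ ♘ ♗ ♕ ♔ ♗ · ♖


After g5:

♜ ♞ ♝ ♛ ♚ ♝ ♞ ♜
♟ ♟ ♟ ♟ ♟ ♟ · ♟
· · · · · · · ·
· · · · · · ♟ ·
· · · · · · · ·
· · · · · ♘ · ·
♙ ♙ ♙ ♙ ♙ ♙ ♙ ♙
♖ ♘ ♗ ♕ ♔ ♗ · ♖



  a b c d e f g h
  ─────────────────
8│♜ ♞ ♝ ♛ ♚ ♝ ♞ ♜│8
7│♟ ♟ ♟ ♟ ♟ ♟ · ♟│7
6│· · · · · · · ·│6
5│· · · · · · ♟ ·│5
4│· · · · · · · ·│4
3│· · · · · ♘ · ·│3
2│♙ ♙ ♙ ♙ ♙ ♙ ♙ ♙│2
1│♖ ♘ ♗ ♕ ♔ ♗ · ♖│1
  ─────────────────
  a b c d e f g h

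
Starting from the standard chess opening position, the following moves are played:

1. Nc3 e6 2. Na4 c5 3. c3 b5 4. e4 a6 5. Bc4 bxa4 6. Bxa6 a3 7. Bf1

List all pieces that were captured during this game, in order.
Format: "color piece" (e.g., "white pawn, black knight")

Tracking captures:
  bxa4: captured white knight
  Bxa6: captured black pawn

white knight, black pawn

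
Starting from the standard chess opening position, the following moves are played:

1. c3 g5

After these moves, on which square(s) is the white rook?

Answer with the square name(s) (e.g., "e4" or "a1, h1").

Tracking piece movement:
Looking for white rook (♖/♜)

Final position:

  a b c d e f g h
  ─────────────────
8│♜ ♞ ♝ ♛ ♚ ♝ ♞ ♜│8
7│♟ ♟ ♟ ♟ ♟ ♟ · ♟│7
6│· · · · · · · ·│6
5│· · · · · · ♟ ·│5
4│· · · · · · · ·│4
3│· · ♙ · · · · ·│3
2│♙ ♙ · ♙ ♙ ♙ ♙ ♙│2
1│♖ ♘ ♗ ♕ ♔ ♗ ♘ ♖│1
  ─────────────────
  a b c d e f g h


a1, h1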